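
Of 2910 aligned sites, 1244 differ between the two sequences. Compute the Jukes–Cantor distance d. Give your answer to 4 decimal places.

p = 1244/2910 ≈ 0.427491.
d = −(3/4) ln(1 − 4p/3) = −0.75 ln(1 − 0.569988) = −0.75 ln(0.430012)
  = −0.75 × (-0.843942) = 0.632957 substitutions/site.

0.6330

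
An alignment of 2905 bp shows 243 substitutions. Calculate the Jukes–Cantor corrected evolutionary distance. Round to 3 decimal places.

0.089

p = 243/2905 ≈ 0.083649.
d = −(3/4) ln(1 − 4p/3) = −0.75 ln(1 − 0.111532) = −0.75 ln(0.888468)
  = −0.75 × (-0.118257) = 0.088693 substitutions/site.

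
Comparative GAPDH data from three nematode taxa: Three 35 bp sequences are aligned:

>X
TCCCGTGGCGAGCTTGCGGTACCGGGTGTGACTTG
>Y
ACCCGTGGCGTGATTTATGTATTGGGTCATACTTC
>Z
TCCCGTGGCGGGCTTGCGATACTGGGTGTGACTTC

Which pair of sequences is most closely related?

X–Y: 12/35 differ, p = 0.343, d = 0.458.
X–Z: 4/35 differ, p = 0.114, d = 0.124.
Y–Z: 11/35 differ, p = 0.314, d = 0.407.
The smallest distance is between X and Z.

X and Z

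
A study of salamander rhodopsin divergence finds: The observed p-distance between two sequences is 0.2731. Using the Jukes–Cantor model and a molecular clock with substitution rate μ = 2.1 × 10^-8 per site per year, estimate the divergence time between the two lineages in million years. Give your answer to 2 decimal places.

d = −(3/4) ln(1 − 4p/3) = −0.75 ln(1 − 0.364133) = −0.75 ln(0.635867)
  = −0.75 × (-0.452766) = 0.339575 substitutions/site.
Under a molecular clock d = 2μt, so t = d/(2μ) = 0.339575 / (2 × 2.1 × 10^-8) = 8.09 million years.

8.09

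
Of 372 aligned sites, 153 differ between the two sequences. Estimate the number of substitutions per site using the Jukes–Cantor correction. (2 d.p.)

0.60

p = 153/372 ≈ 0.41129.
d = −(3/4) ln(1 − 4p/3) = −0.75 ln(1 − 0.548387) = −0.75 ln(0.451613)
  = −0.75 × (-0.794930) = 0.596198 substitutions/site.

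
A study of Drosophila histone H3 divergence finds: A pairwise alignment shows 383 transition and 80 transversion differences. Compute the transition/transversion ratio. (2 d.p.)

R = 383/80 = 4.7875 ≈ 4.79 (to 2 d.p.).

4.79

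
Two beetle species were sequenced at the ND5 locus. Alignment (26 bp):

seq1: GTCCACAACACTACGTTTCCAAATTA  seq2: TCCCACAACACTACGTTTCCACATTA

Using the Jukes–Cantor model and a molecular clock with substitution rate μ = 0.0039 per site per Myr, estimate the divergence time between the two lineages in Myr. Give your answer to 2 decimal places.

16.06

The sequences differ at 3 of 26 sites (1, 2, 22), so p = 3/26 ≈ 0.115385.
d = −(3/4) ln(1 − 4p/3) = −0.75 ln(1 − 0.153847) = −0.75 ln(0.846153)
  = −0.75 × (-0.167055) = 0.125291 substitutions/site.
Under a molecular clock d = 2μt, so t = d/(2μ) = 0.125291 / (2 × 0.0039) = 16.06 Myr.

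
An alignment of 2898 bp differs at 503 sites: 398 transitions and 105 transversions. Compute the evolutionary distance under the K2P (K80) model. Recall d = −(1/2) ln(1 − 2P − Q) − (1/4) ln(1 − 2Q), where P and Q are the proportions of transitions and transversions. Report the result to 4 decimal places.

P = 398/2898 ≈ 0.137336 and Q = 105/2898 ≈ 0.036232.
Under the Kimura two-parameter model, d = −½ ln(1 − 2P − Q) − ¼ ln(1 − 2Q).
1 − 2P − Q = 0.689096, giving −½ ln(0.689096) = 0.186187.
1 − 2Q = 0.927536, giving −¼ ln(0.927536) = 0.018806.
d = 0.186187 + 0.018806 = 0.204993.

0.2050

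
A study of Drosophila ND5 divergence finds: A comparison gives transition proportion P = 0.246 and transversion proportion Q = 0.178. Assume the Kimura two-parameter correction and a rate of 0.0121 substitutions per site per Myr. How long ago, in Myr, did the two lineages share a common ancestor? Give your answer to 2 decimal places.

Under the Kimura two-parameter model, d = −½ ln(1 − 2P − Q) − ¼ ln(1 − 2Q).
1 − 2P − Q = 0.33, giving −½ ln(0.33) = 0.554331.
1 − 2Q = 0.644, giving −¼ ln(0.644) = 0.110014.
d = 0.554331 + 0.110014 = 0.664345.
Under a molecular clock d = 2μt, so t = d/(2μ) = 0.664345 / (2 × 0.0121) = 27.45 Myr.

27.45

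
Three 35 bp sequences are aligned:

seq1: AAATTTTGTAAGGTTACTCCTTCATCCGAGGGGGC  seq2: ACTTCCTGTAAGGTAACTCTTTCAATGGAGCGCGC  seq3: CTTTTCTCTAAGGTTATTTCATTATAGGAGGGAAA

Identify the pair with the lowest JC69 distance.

seq1–seq2: 11/35 differ, p = 0.314, d = 0.407.
seq1–seq3: 14/35 differ, p = 0.400, d = 0.572.
seq2–seq3: 16/35 differ, p = 0.457, d = 0.705.
The smallest distance is between seq1 and seq2.

seq1 and seq2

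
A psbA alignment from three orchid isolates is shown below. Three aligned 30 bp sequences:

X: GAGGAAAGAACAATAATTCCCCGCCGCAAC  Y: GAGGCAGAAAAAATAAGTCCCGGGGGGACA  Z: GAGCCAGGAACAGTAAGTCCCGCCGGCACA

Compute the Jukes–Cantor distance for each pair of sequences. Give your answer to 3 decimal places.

d(X,Y) = 0.503, d(X,Z) = 0.441, d(Y,Z) = 0.280

X–Y: 11/30 sites differ → p ≈ 0.366667, d = −0.75 ln(1 − 0.488889) = 0.503376 ≈ 0.503.
X–Z: 10/30 sites differ → p ≈ 0.333333, d = −0.75 ln(1 − 0.444444) = 0.440839 ≈ 0.441.
Y–Z: 7/30 sites differ → p ≈ 0.233333, d = −0.75 ln(1 − 0.311111) = 0.279506 ≈ 0.280.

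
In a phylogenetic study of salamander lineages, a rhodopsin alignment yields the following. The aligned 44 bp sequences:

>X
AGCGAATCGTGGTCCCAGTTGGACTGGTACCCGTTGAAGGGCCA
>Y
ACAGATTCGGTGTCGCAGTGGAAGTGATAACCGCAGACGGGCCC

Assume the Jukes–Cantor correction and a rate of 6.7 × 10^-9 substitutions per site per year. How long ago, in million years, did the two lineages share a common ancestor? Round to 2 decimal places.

33.93

The sequences differ at 15 of 44 sites, so p = 15/44 ≈ 0.340909.
d = −(3/4) ln(1 − 4p/3) = −0.75 ln(1 − 0.454545) = −0.75 ln(0.545455)
  = −0.75 × (-0.606135) = 0.454601 substitutions/site.
Under a molecular clock d = 2μt, so t = d/(2μ) = 0.454601 / (2 × 6.7 × 10^-9) = 33.93 million years.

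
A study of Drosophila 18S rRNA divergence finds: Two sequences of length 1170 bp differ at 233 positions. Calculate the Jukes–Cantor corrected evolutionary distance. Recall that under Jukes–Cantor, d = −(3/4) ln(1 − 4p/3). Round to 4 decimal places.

0.2315

p = 233/1170 ≈ 0.199145.
d = −(3/4) ln(1 − 4p/3) = −0.75 ln(1 − 0.265527) = −0.75 ln(0.734473)
  = −0.75 × (-0.308602) = 0.231452 substitutions/site.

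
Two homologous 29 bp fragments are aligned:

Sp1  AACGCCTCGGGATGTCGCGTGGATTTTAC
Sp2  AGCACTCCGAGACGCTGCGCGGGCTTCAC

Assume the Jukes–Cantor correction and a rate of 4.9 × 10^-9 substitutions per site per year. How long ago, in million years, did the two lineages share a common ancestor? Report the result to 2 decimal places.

The sequences differ at 12 of 29 sites, so p = 12/29 ≈ 0.413793.
d = −(3/4) ln(1 − 4p/3) = −0.75 ln(1 − 0.551724) = −0.75 ln(0.448276)
  = −0.75 × (-0.802346) = 0.601760 substitutions/site.
Under a molecular clock d = 2μt, so t = d/(2μ) = 0.601760 / (2 × 4.9 × 10^-9) = 61.40 million years.

61.40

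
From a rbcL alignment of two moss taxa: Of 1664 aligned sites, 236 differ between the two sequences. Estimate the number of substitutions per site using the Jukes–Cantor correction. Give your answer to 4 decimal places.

0.1572

p = 236/1664 ≈ 0.141827.
d = −(3/4) ln(1 − 4p/3) = −0.75 ln(1 − 0.189103) = −0.75 ln(0.810897)
  = −0.75 × (-0.209614) = 0.157211 substitutions/site.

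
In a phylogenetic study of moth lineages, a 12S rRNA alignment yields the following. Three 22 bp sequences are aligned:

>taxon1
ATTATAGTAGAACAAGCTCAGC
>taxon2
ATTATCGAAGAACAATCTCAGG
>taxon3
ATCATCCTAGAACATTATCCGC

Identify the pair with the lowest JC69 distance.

taxon1 and taxon2

taxon1–taxon2: 4/22 differ, p = 0.182, d = 0.208.
taxon1–taxon3: 7/22 differ, p = 0.318, d = 0.414.
taxon2–taxon3: 7/22 differ, p = 0.318, d = 0.414.
The smallest distance is between taxon1 and taxon2.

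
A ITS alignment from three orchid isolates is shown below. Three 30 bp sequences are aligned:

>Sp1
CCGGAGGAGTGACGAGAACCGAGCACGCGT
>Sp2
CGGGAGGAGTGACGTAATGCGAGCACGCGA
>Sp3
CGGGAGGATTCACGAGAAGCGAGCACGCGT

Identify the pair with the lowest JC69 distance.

Sp1 and Sp3

Sp1–Sp2: 6/30 differ, p = 0.200, d = 0.233.
Sp1–Sp3: 4/30 differ, p = 0.133, d = 0.147.
Sp2–Sp3: 6/30 differ, p = 0.200, d = 0.233.
The smallest distance is between Sp1 and Sp3.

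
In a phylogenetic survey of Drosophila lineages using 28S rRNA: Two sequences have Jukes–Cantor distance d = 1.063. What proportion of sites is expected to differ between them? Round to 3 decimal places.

p = (3/4)(1 − e^(−4d/3)) = 0.75 × (1 − e^(-1.417333)) = 0.75 × (1 − 0.242360) = 0.568230.

0.568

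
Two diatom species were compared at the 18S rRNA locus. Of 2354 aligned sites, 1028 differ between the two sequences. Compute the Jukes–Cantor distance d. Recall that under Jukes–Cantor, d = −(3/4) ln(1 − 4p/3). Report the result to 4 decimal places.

0.6547

p = 1028/2354 ≈ 0.436703.
d = −(3/4) ln(1 − 4p/3) = −0.75 ln(1 − 0.582271) = −0.75 ln(0.417729)
  = −0.75 × (-0.872922) = 0.654692 substitutions/site.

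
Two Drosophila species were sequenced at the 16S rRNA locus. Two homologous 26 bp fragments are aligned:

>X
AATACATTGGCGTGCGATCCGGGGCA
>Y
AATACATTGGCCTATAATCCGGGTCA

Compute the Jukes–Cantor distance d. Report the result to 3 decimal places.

0.222

The sequences differ at 5 of 26 sites (12, 14, 15, 16, 24), so p = 5/26 ≈ 0.192308.
d = −(3/4) ln(1 − 4p/3) = −0.75 ln(1 − 0.256411) = −0.75 ln(0.743589)
  = −0.75 × (-0.296267) = 0.222200 substitutions/site.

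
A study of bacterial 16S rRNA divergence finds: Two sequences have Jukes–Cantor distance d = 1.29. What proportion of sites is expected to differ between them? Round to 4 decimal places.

p = (3/4)(1 − e^(−4d/3)) = 0.75 × (1 − e^(-1.72)) = 0.75 × (1 − 0.179066) = 0.615701.

0.6157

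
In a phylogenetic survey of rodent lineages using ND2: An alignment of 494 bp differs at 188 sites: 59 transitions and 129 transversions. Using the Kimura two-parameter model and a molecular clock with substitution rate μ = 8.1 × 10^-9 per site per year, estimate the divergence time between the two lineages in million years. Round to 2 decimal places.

32.79

P = 59/494 ≈ 0.119433 and Q = 129/494 ≈ 0.261134.
Under the Kimura two-parameter model, d = −½ ln(1 − 2P − Q) − ¼ ln(1 − 2Q).
1 − 2P − Q = 0.5, giving −½ ln(0.5) = 0.346574.
1 − 2Q = 0.477732, giving −¼ ln(0.477732) = 0.184676.
d = 0.346574 + 0.184676 = 0.531250.
Under a molecular clock d = 2μt, so t = d/(2μ) = 0.531250 / (2 × 8.1 × 10^-9) = 32.79 million years.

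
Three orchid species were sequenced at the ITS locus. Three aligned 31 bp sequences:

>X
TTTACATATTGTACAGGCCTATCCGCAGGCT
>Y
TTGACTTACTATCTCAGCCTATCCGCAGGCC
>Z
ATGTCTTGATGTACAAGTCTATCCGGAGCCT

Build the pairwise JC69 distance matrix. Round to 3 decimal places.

X–Y: 9/31 sites differ → p ≈ 0.290323, d = −0.75 ln(1 − 0.387097) = 0.367161 ≈ 0.367.
X–Z: 10/31 sites differ → p ≈ 0.322581, d = −0.75 ln(1 − 0.430108) = 0.421731 ≈ 0.422.
Y–Z: 12/31 sites differ → p ≈ 0.387097, d = −0.75 ln(1 − 0.516129) = 0.544453 ≈ 0.544.

d(X,Y) = 0.367, d(X,Z) = 0.422, d(Y,Z) = 0.544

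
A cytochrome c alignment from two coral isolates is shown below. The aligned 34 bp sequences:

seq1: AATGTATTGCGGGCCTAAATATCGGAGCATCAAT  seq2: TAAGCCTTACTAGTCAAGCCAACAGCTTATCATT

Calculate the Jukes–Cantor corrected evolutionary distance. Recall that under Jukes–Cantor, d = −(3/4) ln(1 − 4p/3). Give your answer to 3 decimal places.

0.918

The sequences differ at 18 of 34 sites, so p = 18/34 ≈ 0.529412.
d = −(3/4) ln(1 − 4p/3) = −0.75 ln(1 − 0.705883) = −0.75 ln(0.294117)
  = −0.75 × (-1.223778) = 0.917834 substitutions/site.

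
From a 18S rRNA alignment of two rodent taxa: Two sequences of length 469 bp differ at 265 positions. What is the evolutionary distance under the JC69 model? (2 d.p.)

p = 265/469 ≈ 0.565032.
d = −(3/4) ln(1 − 4p/3) = −0.75 ln(1 − 0.753376) = −0.75 ln(0.246624)
  = −0.75 × (-1.399890) = 1.049918 substitutions/site.

1.05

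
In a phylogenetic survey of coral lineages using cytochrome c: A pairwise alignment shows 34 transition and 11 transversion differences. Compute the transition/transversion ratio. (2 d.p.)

R = 34/11 = 3.090909… ≈ 3.09 (to 2 d.p.).

3.09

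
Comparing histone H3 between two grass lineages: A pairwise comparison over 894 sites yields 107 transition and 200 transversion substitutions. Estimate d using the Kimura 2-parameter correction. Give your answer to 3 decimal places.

P = 107/894 ≈ 0.119687 and Q = 200/894 ≈ 0.223714.
Under the Kimura two-parameter model, d = −½ ln(1 − 2P − Q) − ¼ ln(1 − 2Q).
1 − 2P − Q = 0.536912, giving −½ ln(0.536912) = 0.310961.
1 − 2Q = 0.552572, giving −¼ ln(0.552572) = 0.148293.
d = 0.310961 + 0.148293 = 0.459254.

0.459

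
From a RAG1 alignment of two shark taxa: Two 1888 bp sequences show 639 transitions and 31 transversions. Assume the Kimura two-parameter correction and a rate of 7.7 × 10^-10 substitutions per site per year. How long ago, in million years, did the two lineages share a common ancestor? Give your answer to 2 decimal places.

P = 639/1888 ≈ 0.338453 and Q = 31/1888 ≈ 0.016419.
Under the Kimura two-parameter model, d = −½ ln(1 − 2P − Q) − ¼ ln(1 − 2Q).
1 − 2P − Q = 0.306675, giving −½ ln(0.306675) = 0.590983.
1 − 2Q = 0.967162, giving −¼ ln(0.967162) = 0.008347.
d = 0.590983 + 0.008347 = 0.599330.
Under a molecular clock d = 2μt, so t = d/(2μ) = 0.599330 / (2 × 7.7 × 10^-10) = 389.18 million years.

389.18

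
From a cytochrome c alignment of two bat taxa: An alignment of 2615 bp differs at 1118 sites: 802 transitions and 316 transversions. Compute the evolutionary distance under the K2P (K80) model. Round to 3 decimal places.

P = 802/2615 ≈ 0.306692 and Q = 316/2615 ≈ 0.120841.
Under the Kimura two-parameter model, d = −½ ln(1 − 2P − Q) − ¼ ln(1 − 2Q).
1 − 2P − Q = 0.265775, giving −½ ln(0.265775) = 0.662553.
1 − 2Q = 0.758318, giving −¼ ln(0.758318) = 0.069163.
d = 0.662553 + 0.069163 = 0.731716.

0.732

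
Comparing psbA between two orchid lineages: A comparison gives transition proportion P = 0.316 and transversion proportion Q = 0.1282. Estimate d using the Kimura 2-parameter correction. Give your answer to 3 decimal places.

Under the Kimura two-parameter model, d = −½ ln(1 − 2P − Q) − ¼ ln(1 − 2Q).
1 − 2P − Q = 0.2398, giving −½ ln(0.2398) = 0.713975.
1 − 2Q = 0.7436, giving −¼ ln(0.7436) = 0.074063.
d = 0.713975 + 0.074063 = 0.788038.

0.788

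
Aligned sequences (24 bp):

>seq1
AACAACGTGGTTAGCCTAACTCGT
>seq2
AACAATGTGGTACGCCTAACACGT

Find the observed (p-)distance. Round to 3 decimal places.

0.167

The sequences differ at 4 of 24 positions (sites 6, 12, 13, 21).
p = 4/24 = 0.166666… ≈ 0.167 (to 3 d.p.).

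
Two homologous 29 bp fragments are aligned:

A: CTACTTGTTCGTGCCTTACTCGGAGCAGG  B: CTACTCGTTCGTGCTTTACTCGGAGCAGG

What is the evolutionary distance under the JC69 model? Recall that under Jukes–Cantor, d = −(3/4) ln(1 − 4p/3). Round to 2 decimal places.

0.07

The sequences differ at 2 of 29 sites (6, 15), so p = 2/29 ≈ 0.068966.
d = −(3/4) ln(1 − 4p/3) = −0.75 ln(1 − 0.091955) = −0.75 ln(0.908045)
  = −0.75 × (-0.096461) = 0.072346 substitutions/site.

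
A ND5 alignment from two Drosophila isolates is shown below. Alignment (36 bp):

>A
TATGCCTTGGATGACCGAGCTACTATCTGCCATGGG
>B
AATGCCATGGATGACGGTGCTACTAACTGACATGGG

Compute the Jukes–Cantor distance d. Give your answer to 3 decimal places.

0.188

The sequences differ at 6 of 36 sites (1, 7, 16, 18, 26, 30), so p = 6/36 ≈ 0.166667.
d = −(3/4) ln(1 − 4p/3) = −0.75 ln(1 − 0.222223) = −0.75 ln(0.777777)
  = −0.75 × (-0.251315) = 0.188486 substitutions/site.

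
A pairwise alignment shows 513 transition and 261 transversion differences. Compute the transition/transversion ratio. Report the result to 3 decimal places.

R = 513/261 = 1.965517… ≈ 1.966 (to 3 d.p.).

1.966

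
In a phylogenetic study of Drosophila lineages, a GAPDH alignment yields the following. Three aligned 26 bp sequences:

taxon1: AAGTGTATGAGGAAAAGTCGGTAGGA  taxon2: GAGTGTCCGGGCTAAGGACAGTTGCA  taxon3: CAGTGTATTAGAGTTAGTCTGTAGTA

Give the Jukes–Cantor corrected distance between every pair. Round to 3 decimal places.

d(taxon1,taxon2) = 0.623, d(taxon1,taxon3) = 0.396, d(taxon2,taxon3) = 0.949

taxon1–taxon2: 11/26 sites differ → p ≈ 0.423077, d = −0.75 ln(1 − 0.564103) = 0.622762 ≈ 0.623.
taxon1–taxon3: 8/26 sites differ → p ≈ 0.307692, d = −0.75 ln(1 − 0.410256) = 0.396050 ≈ 0.396.
taxon2–taxon3: 14/26 sites differ → p ≈ 0.538462, d = −0.75 ln(1 − 0.717949) = 0.949251 ≈ 0.949.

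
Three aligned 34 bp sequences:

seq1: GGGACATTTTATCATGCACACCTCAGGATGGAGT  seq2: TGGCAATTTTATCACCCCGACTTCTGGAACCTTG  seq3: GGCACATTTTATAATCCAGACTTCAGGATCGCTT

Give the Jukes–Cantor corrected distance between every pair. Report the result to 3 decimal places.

seq1–seq2: 15/34 sites differ → p ≈ 0.441176, d = −0.75 ln(1 − 0.588235) = 0.665477 ≈ 0.665.
seq1–seq3: 8/34 sites differ → p ≈ 0.235294, d = −0.75 ln(1 − 0.313725) = 0.282358 ≈ 0.282.
seq2–seq3: 12/34 sites differ → p ≈ 0.352941, d = −0.75 ln(1 − 0.470588) = 0.476991 ≈ 0.477.

d(seq1,seq2) = 0.665, d(seq1,seq3) = 0.282, d(seq2,seq3) = 0.477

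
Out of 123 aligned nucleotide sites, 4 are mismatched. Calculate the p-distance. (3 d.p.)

p = 4/123 = 0.032520… ≈ 0.033 (to 3 d.p.).

0.033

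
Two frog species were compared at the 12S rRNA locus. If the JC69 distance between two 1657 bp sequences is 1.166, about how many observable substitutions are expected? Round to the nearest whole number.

980

Invert JC69: p = (3/4)(1 − e^(−4d/3)) = 0.75 × (1 − e^(-1.554667)) = 0.75 × (1 − 0.211260) = 0.591555.
Expected differing sites = pL ≈ 0.591555 × 1657 = 980.206635 ≈ 980.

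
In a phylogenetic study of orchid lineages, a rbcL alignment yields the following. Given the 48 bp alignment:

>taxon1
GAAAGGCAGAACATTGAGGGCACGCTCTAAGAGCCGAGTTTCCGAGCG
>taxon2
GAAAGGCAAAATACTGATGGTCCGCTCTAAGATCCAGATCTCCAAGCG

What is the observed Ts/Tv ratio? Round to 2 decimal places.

Transitions are A↔G and C↔T; transversions are all other mismatches.
Transitions: 9. Transversions: 3.
R = 9/3 = 3.00.

3.00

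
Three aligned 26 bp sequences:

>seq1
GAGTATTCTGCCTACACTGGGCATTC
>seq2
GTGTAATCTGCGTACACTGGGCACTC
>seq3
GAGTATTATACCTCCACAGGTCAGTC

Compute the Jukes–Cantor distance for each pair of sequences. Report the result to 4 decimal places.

d(seq1,seq2) = 0.1722, d(seq1,seq3) = 0.2758, d(seq2,seq3) = 0.4643

seq1–seq2: 4/26 sites differ → p ≈ 0.153846, d = −0.75 ln(1 − 0.205128) = 0.172181 ≈ 0.1722.
seq1–seq3: 6/26 sites differ → p ≈ 0.230769, d = −0.75 ln(1 − 0.307692) = 0.275793 ≈ 0.2758.
seq2–seq3: 9/26 sites differ → p ≈ 0.346154, d = −0.75 ln(1 − 0.461539) = 0.464280 ≈ 0.4643.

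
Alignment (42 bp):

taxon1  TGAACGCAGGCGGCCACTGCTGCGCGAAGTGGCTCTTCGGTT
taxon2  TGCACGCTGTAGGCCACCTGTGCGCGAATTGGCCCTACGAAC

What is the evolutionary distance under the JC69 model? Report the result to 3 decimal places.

The sequences differ at 13 of 42 sites, so p = 13/42 ≈ 0.309524.
d = −(3/4) ln(1 − 4p/3) = −0.75 ln(1 − 0.412699) = −0.75 ln(0.587301)
  = −0.75 × (-0.532218) = 0.399164 substitutions/site.

0.399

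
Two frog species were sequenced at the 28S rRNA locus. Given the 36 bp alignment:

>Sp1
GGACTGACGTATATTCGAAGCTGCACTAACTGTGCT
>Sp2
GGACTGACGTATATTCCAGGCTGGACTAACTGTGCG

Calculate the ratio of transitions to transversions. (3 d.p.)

Transitions are A↔G and C↔T; transversions are all other mismatches.
Transitions: 1. Transversions: 3.
R = 1/3 = 0.333333… ≈ 0.333 (to 3 d.p.).

0.333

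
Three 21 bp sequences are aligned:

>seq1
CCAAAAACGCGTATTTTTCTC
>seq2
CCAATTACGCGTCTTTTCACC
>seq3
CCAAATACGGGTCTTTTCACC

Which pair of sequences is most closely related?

seq1–seq2: 6/21 differ, p = 0.286, d = 0.360.
seq1–seq3: 6/21 differ, p = 0.286, d = 0.360.
seq2–seq3: 2/21 differ, p = 0.095, d = 0.102.
The smallest distance is between seq2 and seq3.

seq2 and seq3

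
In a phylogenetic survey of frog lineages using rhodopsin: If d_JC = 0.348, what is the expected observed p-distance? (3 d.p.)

0.278

p = (3/4)(1 − e^(−4d/3)) = 0.75 × (1 − e^(-0.464)) = 0.75 × (1 − 0.628764) = 0.278427.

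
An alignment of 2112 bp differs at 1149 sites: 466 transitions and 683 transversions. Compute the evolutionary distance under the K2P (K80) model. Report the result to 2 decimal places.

0.98

P = 466/2112 ≈ 0.220644 and Q = 683/2112 ≈ 0.32339.
Under the Kimura two-parameter model, d = −½ ln(1 − 2P − Q) − ¼ ln(1 − 2Q).
1 − 2P − Q = 0.235322, giving −½ ln(0.235322) = 0.723400.
1 − 2Q = 0.35322, giving −¼ ln(0.35322) = 0.260166.
d = 0.723400 + 0.260166 = 0.983566.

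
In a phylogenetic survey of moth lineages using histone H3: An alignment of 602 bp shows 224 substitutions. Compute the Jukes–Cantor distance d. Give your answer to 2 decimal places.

0.51

p = 224/602 ≈ 0.372093.
d = −(3/4) ln(1 − 4p/3) = −0.75 ln(1 − 0.496124) = −0.75 ln(0.503876)
  = −0.75 × (-0.685425) = 0.514069 substitutions/site.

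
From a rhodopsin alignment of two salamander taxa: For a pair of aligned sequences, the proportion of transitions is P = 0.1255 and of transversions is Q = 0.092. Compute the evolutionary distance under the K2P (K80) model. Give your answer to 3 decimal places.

Under the Kimura two-parameter model, d = −½ ln(1 − 2P − Q) − ¼ ln(1 − 2Q).
1 − 2P − Q = 0.657, giving −½ ln(0.657) = 0.210036.
1 − 2Q = 0.816, giving −¼ ln(0.816) = 0.050835.
d = 0.210036 + 0.050835 = 0.260871.

0.261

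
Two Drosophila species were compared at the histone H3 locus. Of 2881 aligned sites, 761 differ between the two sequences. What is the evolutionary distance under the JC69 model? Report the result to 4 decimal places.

0.3256

p = 761/2881 ≈ 0.264144.
d = −(3/4) ln(1 − 4p/3) = −0.75 ln(1 − 0.352192) = −0.75 ln(0.647808)
  = −0.75 × (-0.434161) = 0.325621 substitutions/site.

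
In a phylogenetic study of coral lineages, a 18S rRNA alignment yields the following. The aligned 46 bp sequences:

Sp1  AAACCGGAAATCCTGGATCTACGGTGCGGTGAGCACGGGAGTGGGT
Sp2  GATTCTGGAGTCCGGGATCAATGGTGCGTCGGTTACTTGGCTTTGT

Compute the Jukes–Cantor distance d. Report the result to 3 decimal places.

The sequences differ at 20 of 46 sites, so p = 20/46 ≈ 0.434783.
d = −(3/4) ln(1 − 4p/3) = −0.75 ln(1 − 0.579711) = −0.75 ln(0.420289)
  = −0.75 × (-0.866813) = 0.650110 substitutions/site.

0.650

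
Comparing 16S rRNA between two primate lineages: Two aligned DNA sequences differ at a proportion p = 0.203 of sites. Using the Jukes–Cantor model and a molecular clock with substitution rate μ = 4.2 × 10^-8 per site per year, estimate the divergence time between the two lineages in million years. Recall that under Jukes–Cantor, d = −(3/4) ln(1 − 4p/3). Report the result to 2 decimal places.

d = −(3/4) ln(1 − 4p/3) = −0.75 ln(1 − 0.270667) = −0.75 ln(0.729333)
  = −0.75 × (-0.315625) = 0.236719 substitutions/site.
Under a molecular clock d = 2μt, so t = d/(2μ) = 0.236719 / (2 × 4.2 × 10^-8) = 2.82 million years.

2.82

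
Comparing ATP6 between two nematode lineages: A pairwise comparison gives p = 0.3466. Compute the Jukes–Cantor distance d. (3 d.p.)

0.465

d = −(3/4) ln(1 − 4p/3) = −0.75 ln(1 − 0.462133) = −0.75 ln(0.537867)
  = −0.75 × (-0.620144) = 0.465108 substitutions/site.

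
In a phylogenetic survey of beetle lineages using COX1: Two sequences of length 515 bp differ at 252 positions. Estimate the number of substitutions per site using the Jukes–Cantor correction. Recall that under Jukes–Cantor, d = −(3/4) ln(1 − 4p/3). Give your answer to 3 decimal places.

p = 252/515 ≈ 0.48932.
d = −(3/4) ln(1 − 4p/3) = −0.75 ln(1 − 0.652427) = −0.75 ln(0.347573)
  = −0.75 × (-1.056781) = 0.792586 substitutions/site.

0.793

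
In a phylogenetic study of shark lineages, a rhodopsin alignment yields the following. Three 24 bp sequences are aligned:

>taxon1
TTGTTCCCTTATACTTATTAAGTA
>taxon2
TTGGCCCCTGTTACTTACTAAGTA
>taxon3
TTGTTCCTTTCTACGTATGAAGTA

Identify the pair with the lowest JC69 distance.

taxon1–taxon2: 5/24 differ, p = 0.208, d = 0.244.
taxon1–taxon3: 4/24 differ, p = 0.167, d = 0.188.
taxon2–taxon3: 8/24 differ, p = 0.333, d = 0.441.
The smallest distance is between taxon1 and taxon3.

taxon1 and taxon3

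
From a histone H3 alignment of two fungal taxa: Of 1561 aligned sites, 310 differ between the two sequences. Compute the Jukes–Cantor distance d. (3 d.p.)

p = 310/1561 ≈ 0.198591.
d = −(3/4) ln(1 − 4p/3) = −0.75 ln(1 − 0.264788) = −0.75 ln(0.735212)
  = −0.75 × (-0.307596) = 0.230697 substitutions/site.

0.231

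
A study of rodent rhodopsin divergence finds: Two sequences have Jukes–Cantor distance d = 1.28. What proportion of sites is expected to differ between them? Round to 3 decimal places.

0.614

p = (3/4)(1 − e^(−4d/3)) = 0.75 × (1 − e^(-1.706667)) = 0.75 × (1 − 0.181470) = 0.613898.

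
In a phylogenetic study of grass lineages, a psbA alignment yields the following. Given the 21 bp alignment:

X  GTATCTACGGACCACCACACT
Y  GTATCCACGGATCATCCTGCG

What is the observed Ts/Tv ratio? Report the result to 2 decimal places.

2.50

Transitions are A↔G and C↔T; transversions are all other mismatches.
Transitions: 5. Transversions: 2.
R = 5/2 = 2.50.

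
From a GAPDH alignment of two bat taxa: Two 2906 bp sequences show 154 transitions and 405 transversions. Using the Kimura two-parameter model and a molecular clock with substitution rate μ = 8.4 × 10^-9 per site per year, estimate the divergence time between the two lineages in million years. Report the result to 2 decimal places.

13.24

P = 154/2906 ≈ 0.052994 and Q = 405/2906 ≈ 0.139367.
Under the Kimura two-parameter model, d = −½ ln(1 − 2P − Q) − ¼ ln(1 − 2Q).
1 − 2P − Q = 0.754645, giving −½ ln(0.754645) = 0.140754.
1 − 2Q = 0.721266, giving −¼ ln(0.721266) = 0.081687.
d = 0.140754 + 0.081687 = 0.222441.
Under a molecular clock d = 2μt, so t = d/(2μ) = 0.222441 / (2 × 8.4 × 10^-9) = 13.24 million years.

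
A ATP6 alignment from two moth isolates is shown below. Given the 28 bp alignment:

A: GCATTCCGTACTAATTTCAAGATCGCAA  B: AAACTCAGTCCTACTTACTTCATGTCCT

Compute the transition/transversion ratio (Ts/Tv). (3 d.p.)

Transitions are A↔G and C↔T; transversions are all other mismatches.
Transitions: 2. Transversions: 12.
R = 2/12 = 0.166666… ≈ 0.167 (to 3 d.p.).

0.167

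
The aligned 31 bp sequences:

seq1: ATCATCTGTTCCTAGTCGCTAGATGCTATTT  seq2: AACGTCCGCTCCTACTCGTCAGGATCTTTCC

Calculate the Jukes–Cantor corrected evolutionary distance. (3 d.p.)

The sequences differ at 13 of 31 sites, so p = 13/31 ≈ 0.419355.
d = −(3/4) ln(1 − 4p/3) = −0.75 ln(1 − 0.55914) = −0.75 ln(0.44086)
  = −0.75 × (-0.819028) = 0.614271 substitutions/site.

0.614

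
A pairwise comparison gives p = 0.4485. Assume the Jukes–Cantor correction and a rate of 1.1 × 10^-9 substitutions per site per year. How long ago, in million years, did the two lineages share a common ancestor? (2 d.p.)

310.67

d = −(3/4) ln(1 − 4p/3) = −0.75 ln(1 − 0.598) = −0.75 ln(0.402)
  = −0.75 × (-0.911303) = 0.683477 substitutions/site.
Under a molecular clock d = 2μt, so t = d/(2μ) = 0.683477 / (2 × 1.1 × 10^-9) = 310.67 million years.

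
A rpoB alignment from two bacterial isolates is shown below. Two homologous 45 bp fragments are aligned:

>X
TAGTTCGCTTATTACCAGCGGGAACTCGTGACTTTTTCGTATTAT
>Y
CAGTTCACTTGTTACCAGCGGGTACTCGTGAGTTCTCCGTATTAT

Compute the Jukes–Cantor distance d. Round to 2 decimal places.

0.17

The sequences differ at 7 of 45 sites (1, 7, 11, 23, 32, 35, 37), so p = 7/45 ≈ 0.155556.
d = −(3/4) ln(1 − 4p/3) = −0.75 ln(1 − 0.207408) = −0.75 ln(0.792592)
  = −0.75 × (-0.232447) = 0.174335 substitutions/site.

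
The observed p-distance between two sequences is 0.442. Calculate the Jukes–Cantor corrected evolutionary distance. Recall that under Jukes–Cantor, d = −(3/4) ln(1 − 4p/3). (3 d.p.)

0.667

d = −(3/4) ln(1 − 4p/3) = −0.75 ln(1 − 0.589333) = −0.75 ln(0.410667)
  = −0.75 × (-0.889973) = 0.667480 substitutions/site.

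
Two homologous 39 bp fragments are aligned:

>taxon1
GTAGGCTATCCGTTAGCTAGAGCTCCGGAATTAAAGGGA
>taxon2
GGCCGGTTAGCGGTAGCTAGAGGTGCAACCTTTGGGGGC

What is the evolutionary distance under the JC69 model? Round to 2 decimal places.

0.72

The sequences differ at 18 of 39 sites, so p = 18/39 ≈ 0.461538.
d = −(3/4) ln(1 − 4p/3) = −0.75 ln(1 − 0.615384) = −0.75 ln(0.384616)
  = −0.75 × (-0.955510) = 0.716633 substitutions/site.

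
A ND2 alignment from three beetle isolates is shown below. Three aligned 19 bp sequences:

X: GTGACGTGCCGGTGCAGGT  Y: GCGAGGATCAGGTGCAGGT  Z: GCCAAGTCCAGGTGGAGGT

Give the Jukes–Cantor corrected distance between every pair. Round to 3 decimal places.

X–Y: 5/19 sites differ → p ≈ 0.263158, d = −0.75 ln(1 − 0.350877) = 0.324100 ≈ 0.324.
X–Z: 6/19 sites differ → p ≈ 0.315789, d = −0.75 ln(1 − 0.421052) = 0.409907 ≈ 0.410.
Y–Z: 5/19 sites differ → p ≈ 0.263158, d = −0.75 ln(1 − 0.350877) = 0.324100 ≈ 0.324.

d(X,Y) = 0.324, d(X,Z) = 0.410, d(Y,Z) = 0.324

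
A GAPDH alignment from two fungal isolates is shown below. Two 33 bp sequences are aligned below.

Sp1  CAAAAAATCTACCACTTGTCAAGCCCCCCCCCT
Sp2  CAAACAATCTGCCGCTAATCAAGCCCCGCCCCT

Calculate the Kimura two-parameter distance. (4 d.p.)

Of 33 sites, 3 differences are transitions and 3 are transversions, so P = 3/33 ≈ 0.090909 and Q = 3/33 ≈ 0.090909.
Under the Kimura two-parameter model, d = −½ ln(1 − 2P − Q) − ¼ ln(1 − 2Q).
1 − 2P − Q = 0.727273, giving −½ ln(0.727273) = 0.159227.
1 − 2Q = 0.818182, giving −¼ ln(0.818182) = 0.050168.
d = 0.159227 + 0.050168 = 0.209395.

0.2094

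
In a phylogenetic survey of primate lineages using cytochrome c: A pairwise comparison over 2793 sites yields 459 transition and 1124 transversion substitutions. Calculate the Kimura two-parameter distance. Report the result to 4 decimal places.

1.0653

P = 459/2793 ≈ 0.164339 and Q = 1124/2793 ≈ 0.402435.
Under the Kimura two-parameter model, d = −½ ln(1 − 2P − Q) − ¼ ln(1 − 2Q).
1 − 2P − Q = 0.268887, giving −½ ln(0.268887) = 0.656732.
1 − 2Q = 0.19513, giving −¼ ln(0.19513) = 0.408522.
d = 0.656732 + 0.408522 = 1.065254.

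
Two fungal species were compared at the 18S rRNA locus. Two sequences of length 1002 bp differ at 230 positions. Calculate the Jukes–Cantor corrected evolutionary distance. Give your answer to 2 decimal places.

p = 230/1002 ≈ 0.229541.
d = −(3/4) ln(1 − 4p/3) = −0.75 ln(1 − 0.306055) = −0.75 ln(0.693945)
  = −0.75 × (-0.365363) = 0.274022 substitutions/site.

0.27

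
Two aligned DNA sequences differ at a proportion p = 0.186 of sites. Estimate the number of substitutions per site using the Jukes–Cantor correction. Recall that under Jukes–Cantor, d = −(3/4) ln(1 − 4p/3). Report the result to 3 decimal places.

0.214

d = −(3/4) ln(1 − 4p/3) = −0.75 ln(1 − 0.248) = −0.75 ln(0.752)
  = −0.75 × (-0.285019) = 0.213764 substitutions/site.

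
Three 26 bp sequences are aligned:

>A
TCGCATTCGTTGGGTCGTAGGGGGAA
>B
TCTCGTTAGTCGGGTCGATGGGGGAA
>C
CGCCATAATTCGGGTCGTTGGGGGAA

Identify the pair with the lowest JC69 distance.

A and B

A–B: 6/26 differ, p = 0.231, d = 0.276.
A–C: 8/26 differ, p = 0.308, d = 0.396.
B–C: 7/26 differ, p = 0.269, d = 0.334.
The smallest distance is between A and B.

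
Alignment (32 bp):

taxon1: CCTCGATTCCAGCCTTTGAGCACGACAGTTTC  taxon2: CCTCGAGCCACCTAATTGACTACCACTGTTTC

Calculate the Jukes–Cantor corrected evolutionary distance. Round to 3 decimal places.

The sequences differ at 12 of 32 sites, so p = 12/32 = 0.375.
d = −(3/4) ln(1 − 4p/3) = −0.75 ln(1 − 0.5) = −0.75 ln(0.5)
  = −0.75 × (-0.693147) = 0.519860 substitutions/site.

0.520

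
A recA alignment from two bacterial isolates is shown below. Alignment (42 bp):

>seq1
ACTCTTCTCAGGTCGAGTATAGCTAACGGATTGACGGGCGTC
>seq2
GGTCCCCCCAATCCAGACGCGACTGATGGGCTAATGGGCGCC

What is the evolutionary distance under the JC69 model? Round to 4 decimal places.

0.9824

The sequences differ at 23 of 42 sites, so p = 23/42 ≈ 0.547619.
d = −(3/4) ln(1 − 4p/3) = −0.75 ln(1 − 0.730159) = −0.75 ln(0.269841)
  = −0.75 × (-1.309922) = 0.982442 substitutions/site.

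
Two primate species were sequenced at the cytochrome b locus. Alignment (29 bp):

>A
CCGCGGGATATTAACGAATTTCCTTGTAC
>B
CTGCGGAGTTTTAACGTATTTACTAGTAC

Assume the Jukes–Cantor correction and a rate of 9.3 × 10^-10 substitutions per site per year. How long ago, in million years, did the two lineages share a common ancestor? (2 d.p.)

156.60

The sequences differ at 7 of 29 sites (2, 7, 8, 10, 17, 22, 25), so p = 7/29 ≈ 0.241379.
d = −(3/4) ln(1 − 4p/3) = −0.75 ln(1 − 0.321839) = −0.75 ln(0.678161)
  = −0.75 × (-0.388371) = 0.291278 substitutions/site.
Under a molecular clock d = 2μt, so t = d/(2μ) = 0.291278 / (2 × 9.3 × 10^-10) = 156.60 million years.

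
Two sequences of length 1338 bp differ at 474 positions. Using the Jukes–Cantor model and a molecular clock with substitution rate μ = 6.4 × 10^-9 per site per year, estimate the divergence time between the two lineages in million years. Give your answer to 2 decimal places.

37.46

p = 474/1338 ≈ 0.35426.
d = −(3/4) ln(1 − 4p/3) = −0.75 ln(1 − 0.472347) = −0.75 ln(0.527653)
  = −0.75 × (-0.639316) = 0.479487 substitutions/site.
Under a molecular clock d = 2μt, so t = d/(2μ) = 0.479487 / (2 × 6.4 × 10^-9) = 37.46 million years.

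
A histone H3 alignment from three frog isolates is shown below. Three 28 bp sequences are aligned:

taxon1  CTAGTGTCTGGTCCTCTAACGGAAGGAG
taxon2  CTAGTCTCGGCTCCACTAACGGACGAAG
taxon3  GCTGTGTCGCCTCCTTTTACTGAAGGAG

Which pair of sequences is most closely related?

taxon1–taxon2: 6/28 differ, p = 0.214, d = 0.252.
taxon1–taxon3: 9/28 differ, p = 0.321, d = 0.420.
taxon2–taxon3: 11/28 differ, p = 0.393, d = 0.556.
The smallest distance is between taxon1 and taxon2.

taxon1 and taxon2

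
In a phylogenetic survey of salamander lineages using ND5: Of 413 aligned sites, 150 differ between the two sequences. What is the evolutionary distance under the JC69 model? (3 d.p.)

0.497

p = 150/413 ≈ 0.363196.
d = −(3/4) ln(1 − 4p/3) = −0.75 ln(1 − 0.484261) = −0.75 ln(0.515739)
  = −0.75 × (-0.662154) = 0.496616 substitutions/site.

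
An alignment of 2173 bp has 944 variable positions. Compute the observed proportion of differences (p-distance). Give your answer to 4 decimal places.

p = 944/2173 = 0.434422… ≈ 0.4344 (to 4 d.p.).

0.4344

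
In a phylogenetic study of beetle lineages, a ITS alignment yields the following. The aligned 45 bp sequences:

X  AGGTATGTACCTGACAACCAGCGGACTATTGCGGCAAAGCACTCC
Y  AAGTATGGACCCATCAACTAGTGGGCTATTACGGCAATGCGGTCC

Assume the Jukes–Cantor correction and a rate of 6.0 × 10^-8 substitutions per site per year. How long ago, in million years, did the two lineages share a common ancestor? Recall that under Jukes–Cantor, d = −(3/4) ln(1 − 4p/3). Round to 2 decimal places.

The sequences differ at 12 of 45 sites, so p = 12/45 ≈ 0.266667.
d = −(3/4) ln(1 − 4p/3) = −0.75 ln(1 − 0.355556) = −0.75 ln(0.644444)
  = −0.75 × (-0.439367) = 0.329525 substitutions/site.
Under a molecular clock d = 2μt, so t = d/(2μ) = 0.329525 / (2 × 6.0 × 10^-8) = 2.75 million years.

2.75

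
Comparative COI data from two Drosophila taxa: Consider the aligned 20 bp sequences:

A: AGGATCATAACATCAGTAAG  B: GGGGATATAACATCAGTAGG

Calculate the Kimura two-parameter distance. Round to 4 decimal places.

Of 20 sites, 4 differences are transitions and 1 are transversions, so P = 4/20 = 0.2 and Q = 1/20 = 0.05.
Under the Kimura two-parameter model, d = −½ ln(1 − 2P − Q) − ¼ ln(1 − 2Q).
1 − 2P − Q = 0.55, giving −½ ln(0.55) = 0.298919.
1 − 2Q = 0.9, giving −¼ ln(0.9) = 0.026340.
d = 0.298919 + 0.026340 = 0.325259.

0.3253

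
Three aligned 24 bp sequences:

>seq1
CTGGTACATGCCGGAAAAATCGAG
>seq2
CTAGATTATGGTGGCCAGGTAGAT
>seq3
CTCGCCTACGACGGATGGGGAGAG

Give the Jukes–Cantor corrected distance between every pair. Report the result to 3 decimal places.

seq1–seq2: 12/24 sites differ → p = 0.5, d = −0.75 ln(1 − 0.666667) = 0.823960 ≈ 0.824.
seq1–seq3: 12/24 sites differ → p = 0.5, d = −0.75 ln(1 − 0.666667) = 0.823960 ≈ 0.824.
seq2–seq3: 11/24 sites differ → p ≈ 0.458333, d = −0.75 ln(1 − 0.611111) = 0.708346 ≈ 0.708.

d(seq1,seq2) = 0.824, d(seq1,seq3) = 0.824, d(seq2,seq3) = 0.708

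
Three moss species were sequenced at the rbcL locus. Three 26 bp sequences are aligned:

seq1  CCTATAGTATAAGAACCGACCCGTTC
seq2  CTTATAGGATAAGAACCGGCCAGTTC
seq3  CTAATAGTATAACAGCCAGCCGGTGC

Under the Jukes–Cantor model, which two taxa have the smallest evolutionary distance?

seq1 and seq2

seq1–seq2: 4/26 differ, p = 0.154, d = 0.172.
seq1–seq3: 8/26 differ, p = 0.308, d = 0.396.
seq2–seq3: 7/26 differ, p = 0.269, d = 0.334.
The smallest distance is between seq1 and seq2.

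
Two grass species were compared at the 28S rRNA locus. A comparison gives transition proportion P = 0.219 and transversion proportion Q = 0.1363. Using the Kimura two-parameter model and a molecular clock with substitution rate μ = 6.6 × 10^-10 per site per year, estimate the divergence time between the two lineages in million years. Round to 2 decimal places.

383.77

Under the Kimura two-parameter model, d = −½ ln(1 − 2P − Q) − ¼ ln(1 − 2Q).
1 − 2P − Q = 0.4257, giving −½ ln(0.4257) = 0.427010.
1 − 2Q = 0.7274, giving −¼ ln(0.7274) = 0.079570.
d = 0.427010 + 0.079570 = 0.506580.
Under a molecular clock d = 2μt, so t = d/(2μ) = 0.506580 / (2 × 6.6 × 10^-10) = 383.77 million years.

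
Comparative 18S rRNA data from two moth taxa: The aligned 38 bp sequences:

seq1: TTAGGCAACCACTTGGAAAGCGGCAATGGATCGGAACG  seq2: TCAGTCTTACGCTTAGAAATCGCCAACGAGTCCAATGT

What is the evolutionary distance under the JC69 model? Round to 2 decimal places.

0.68

The sequences differ at 17 of 38 sites, so p = 17/38 ≈ 0.447368.
d = −(3/4) ln(1 − 4p/3) = −0.75 ln(1 − 0.596491) = −0.75 ln(0.403509)
  = −0.75 × (-0.907556) = 0.680667 substitutions/site.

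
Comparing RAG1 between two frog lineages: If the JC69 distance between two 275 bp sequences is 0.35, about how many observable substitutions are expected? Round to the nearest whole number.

Invert JC69: p = (3/4)(1 − e^(−4d/3)) = 0.75 × (1 − e^(-0.466667)) = 0.75 × (1 − 0.627089) = 0.279683.
Expected differing sites = pL ≈ 0.279683 × 275 = 76.912825 ≈ 77.

77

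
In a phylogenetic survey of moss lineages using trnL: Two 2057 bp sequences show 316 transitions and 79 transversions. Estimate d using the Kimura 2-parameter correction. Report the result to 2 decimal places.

P = 316/2057 ≈ 0.153622 and Q = 79/2057 ≈ 0.038405.
Under the Kimura two-parameter model, d = −½ ln(1 − 2P − Q) − ¼ ln(1 − 2Q).
1 − 2P − Q = 0.654351, giving −½ ln(0.654351) = 0.212056.
1 − 2Q = 0.92319, giving −¼ ln(0.92319) = 0.019980.
d = 0.212056 + 0.019980 = 0.232036.

0.23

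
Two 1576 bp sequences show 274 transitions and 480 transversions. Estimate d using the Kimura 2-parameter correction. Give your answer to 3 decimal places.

0.763

P = 274/1576 ≈ 0.173858 and Q = 480/1576 ≈ 0.304569.
Under the Kimura two-parameter model, d = −½ ln(1 − 2P − Q) − ¼ ln(1 − 2Q).
1 − 2P − Q = 0.347715, giving −½ ln(0.347715) = 0.528186.
1 − 2Q = 0.390862, giving −¼ ln(0.390862) = 0.234850.
d = 0.528186 + 0.234850 = 0.763036.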